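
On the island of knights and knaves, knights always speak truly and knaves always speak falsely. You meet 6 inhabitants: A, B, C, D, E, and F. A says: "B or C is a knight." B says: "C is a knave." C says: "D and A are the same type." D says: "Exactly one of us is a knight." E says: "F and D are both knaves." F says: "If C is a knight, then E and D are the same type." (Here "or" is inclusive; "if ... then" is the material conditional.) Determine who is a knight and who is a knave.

A (knight): "B or C is a knight" — True. ✓
B (knight): "C is a knave" — True. ✓
C (knave): "D and A are the same type" — false. ✓
Since D is a knave, "exactly one of us is a knight" needs to be false, which holds.
E is a knave, and the claim "F and D are both knaves" is indeed false.
F (knight): "if C is a knight, then E and D are the same type" — True. ✓

Knights: A, B, and F. Knaves: C, D, and E.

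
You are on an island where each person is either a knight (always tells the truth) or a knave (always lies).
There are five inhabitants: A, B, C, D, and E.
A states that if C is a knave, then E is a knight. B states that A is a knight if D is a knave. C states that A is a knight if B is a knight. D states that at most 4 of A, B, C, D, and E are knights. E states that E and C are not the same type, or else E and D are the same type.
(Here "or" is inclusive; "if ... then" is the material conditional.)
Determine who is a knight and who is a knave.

Knights: B and D. Knaves: A, C, and E.

Suppose A is a knight. Then A's statement "if C is a knave, then E is a knight" would have to be true. Checking the 16 ways to assign the others, none is consistent with every speaker.
(For instance, with B=knight, C=knave, D=knight, E=knave, A's claim "if C is a knave, then E is a knight" comes out false where it would need to be true.)
So A must be a knave, making "if C is a knave, then E is a knight" false. Taking A=knave, B=knight, C=knave, D=knight, E=knave, each remaining statement checks out:
  B (knight): "A is a knight if D is a knave" — true. ✓
  C (knave): "A is a knight if B is a knight" — false. ✓
  D (knight): "at most 4 of A, B, C, D, and E are knights" — true. ✓
  E (knave): "E and C are not the same type, or else E and D are the same type" — false. ✓
This is the unique consistent assignment.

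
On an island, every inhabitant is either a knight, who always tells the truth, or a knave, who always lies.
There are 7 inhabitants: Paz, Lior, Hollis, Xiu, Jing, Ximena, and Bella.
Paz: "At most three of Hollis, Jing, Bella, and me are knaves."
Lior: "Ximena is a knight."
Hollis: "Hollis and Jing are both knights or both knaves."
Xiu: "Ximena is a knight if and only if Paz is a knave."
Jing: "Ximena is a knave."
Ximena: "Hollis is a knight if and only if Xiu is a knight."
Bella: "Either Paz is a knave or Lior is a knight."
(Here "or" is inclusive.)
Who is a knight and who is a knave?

Paz is a knight; "at most three of Hollis, Jing, Bella, and me are knaves" is true, as required.
Lior (knave): "Ximena is a knight" — false. ✓
Hollis is a knave, so "Hollis and Jing are both knights or both knaves" must be false — and it is.
Since Xiu is a knight, "Ximena is a knight if and only if Paz is a knave" needs to be true, which holds.
Jing is a knight, so "Ximena is a knave" must be true — and it is.
Ximena is a knave, and the claim "Hollis is a knight if and only if Xiu is a knight" is indeed false.
As a knave, Bella's statement "either Paz is a knave or Lior is a knight" should be false; it is.

Paz is a knight, Lior is a knave, Hollis is a knave, Xiu is a knight, Jing is a knight, Ximena is a knave, and Bella is a knave.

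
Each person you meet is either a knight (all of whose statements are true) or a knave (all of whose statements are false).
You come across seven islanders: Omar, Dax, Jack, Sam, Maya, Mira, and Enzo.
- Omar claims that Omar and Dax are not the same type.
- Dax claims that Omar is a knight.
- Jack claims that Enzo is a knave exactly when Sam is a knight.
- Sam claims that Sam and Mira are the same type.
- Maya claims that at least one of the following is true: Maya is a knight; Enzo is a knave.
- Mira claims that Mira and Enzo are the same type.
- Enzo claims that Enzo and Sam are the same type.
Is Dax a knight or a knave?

Consistent assignments: {Omar=knave, Dax=knave, Jack=knave, Sam=knight, Maya=knight, Mira=knight, Enzo=knight}; {Omar=knave, Dax=knave, Jack=knave, Sam=knight, Maya=knave, Mira=knight, Enzo=knight}
In every consistent assignment, Dax is a knave.

Dax is a knave.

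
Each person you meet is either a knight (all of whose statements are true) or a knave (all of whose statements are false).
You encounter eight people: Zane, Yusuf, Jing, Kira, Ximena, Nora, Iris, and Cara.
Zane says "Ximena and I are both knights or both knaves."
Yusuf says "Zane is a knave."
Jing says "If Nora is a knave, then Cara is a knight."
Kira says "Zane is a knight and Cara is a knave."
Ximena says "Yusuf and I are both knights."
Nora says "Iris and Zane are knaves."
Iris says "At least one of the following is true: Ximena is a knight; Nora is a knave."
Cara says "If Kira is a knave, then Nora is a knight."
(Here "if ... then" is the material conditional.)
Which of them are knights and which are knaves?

Zane is a knave, Yusuf is a knight, Jing is a knave, Kira is a knave, Ximena is a knight, Nora is a knave, Iris is a knight, and Cara is a knave.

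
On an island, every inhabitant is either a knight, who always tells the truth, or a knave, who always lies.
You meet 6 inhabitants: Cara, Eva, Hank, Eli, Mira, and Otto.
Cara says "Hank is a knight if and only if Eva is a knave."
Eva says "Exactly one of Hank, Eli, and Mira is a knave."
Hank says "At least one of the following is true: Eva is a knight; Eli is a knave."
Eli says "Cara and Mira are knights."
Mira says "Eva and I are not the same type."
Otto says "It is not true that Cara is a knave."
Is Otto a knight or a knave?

Otto is a knight.

Consistent assignments: {Cara=knight, Eva=knave, Hank=knight, Eli=knave, Mira=knave, Otto=knight}
In every consistent assignment, Otto is a knight.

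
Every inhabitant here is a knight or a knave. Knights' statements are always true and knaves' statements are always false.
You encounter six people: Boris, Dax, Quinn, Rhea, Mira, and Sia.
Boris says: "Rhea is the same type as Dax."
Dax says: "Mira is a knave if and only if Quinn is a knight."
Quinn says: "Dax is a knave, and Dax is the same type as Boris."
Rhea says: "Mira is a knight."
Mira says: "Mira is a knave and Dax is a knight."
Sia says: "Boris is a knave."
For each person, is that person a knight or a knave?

Since Boris is a knight, "Rhea is the same type as Dax" needs to be true, which holds.
Dax (knave): "Mira is a knave if and only if Quinn is a knight" — false. ✓
Quinn (knave): "Dax is a knave, and Dax is the same type as Boris" — false. ✓
Rhea is a knave, so "Mira is a knight" must be false — and it is.
Mira (knave): "Mira is a knave and Dax is a knight" — false. ✓
Sia is a knave; "Boris is a knave" is false, as required.

Knights: Boris. Knaves: Dax, Quinn, Rhea, Mira, and Sia.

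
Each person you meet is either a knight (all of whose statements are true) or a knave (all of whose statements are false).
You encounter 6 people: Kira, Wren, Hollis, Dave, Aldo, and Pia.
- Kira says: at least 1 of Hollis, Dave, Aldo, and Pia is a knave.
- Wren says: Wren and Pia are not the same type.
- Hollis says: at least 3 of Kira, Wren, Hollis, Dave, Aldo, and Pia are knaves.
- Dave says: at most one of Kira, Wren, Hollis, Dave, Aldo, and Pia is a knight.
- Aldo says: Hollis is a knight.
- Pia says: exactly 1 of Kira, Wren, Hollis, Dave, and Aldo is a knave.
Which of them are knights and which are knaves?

Kira is a knight, so "at least 1 of Hollis, Dave, Aldo, and Pia is a knave" must be True — and it is.
Wren is a knave; "Wren and Pia are not the same type" is False, as required.
As a knight, Hollis's statement "at least 3 of Kira, Wren, Hollis, Dave, Aldo, and Pia are knaves" should be True; it is.
As a knave, Dave's statement "at most one of Kira, Wren, Hollis, Dave, Aldo, and Pia is a knight" should be False; it is.
Since Aldo is a knight, "Hollis is a knight" needs to be True, which holds.
Pia is a knave, and the claim "exactly 1 of Kira, Wren, Hollis, Dave, and Aldo is a knave" is indeed False.

Kira is a knight, Wren is a knave, Hollis is a knight, Dave is a knave, Aldo is a knight, and Pia is a knave.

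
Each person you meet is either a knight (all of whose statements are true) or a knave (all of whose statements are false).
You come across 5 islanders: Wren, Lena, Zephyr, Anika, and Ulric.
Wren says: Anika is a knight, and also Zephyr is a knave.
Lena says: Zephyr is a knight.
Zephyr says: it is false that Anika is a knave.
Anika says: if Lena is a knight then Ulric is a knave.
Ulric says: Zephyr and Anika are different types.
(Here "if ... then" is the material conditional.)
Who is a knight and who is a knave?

Knights: Lena, Zephyr, and Anika. Knaves: Wren and Ulric.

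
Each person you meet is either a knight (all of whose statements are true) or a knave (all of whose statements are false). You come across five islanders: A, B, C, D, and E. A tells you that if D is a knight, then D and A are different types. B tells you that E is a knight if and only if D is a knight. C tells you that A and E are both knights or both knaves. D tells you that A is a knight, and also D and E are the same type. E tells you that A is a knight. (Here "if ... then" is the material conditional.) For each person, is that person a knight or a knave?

A is a knight, B is a knave, C is a knight, D is a knave, and E is a knight.

Suppose A is a knave. Then A's statement "if D is a knight, then D and A are different types" would have to be false. Checking the 16 ways to assign the others, none is consistent with every speaker.
(For instance, with B=knave, C=knight, D=knave, E=knight, A's claim "if D is a knight, then D and A are different types" comes out true where it would need to be false.)
So A must be a knight, making "if D is a knight, then D and A are different types" true. Taking A=knight, B=knave, C=knight, D=knave, E=knight, each remaining statement checks out:
  B (knave): "E is a knight if and only if D is a knight" — false. ✓
  C (knight): "A and E are both knights or both knaves" — true. ✓
  D (knave): "A is a knight, and also D and E are the same type" — false. ✓
  E (knight): "A is a knight" — true. ✓
This is the unique consistent assignment.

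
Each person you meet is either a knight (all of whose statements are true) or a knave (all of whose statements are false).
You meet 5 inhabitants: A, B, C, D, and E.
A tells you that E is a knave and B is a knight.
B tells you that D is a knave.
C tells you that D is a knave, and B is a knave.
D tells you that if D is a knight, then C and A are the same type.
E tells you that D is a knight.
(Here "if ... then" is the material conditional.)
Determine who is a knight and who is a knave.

A is a knave; "E is a knave and B is a knight" is False, as required.
B is a knave; "D is a knave" is False, as required.
C (knave): "D is a knave, and B is a knave" — False. ✓
D (knight): "if D is a knight, then C and A are the same type" — True. ✓
E is a knight; "D is a knight" is True, as required.

A is a knave, B is a knave, C is a knave, D is a knight, and E is a knight.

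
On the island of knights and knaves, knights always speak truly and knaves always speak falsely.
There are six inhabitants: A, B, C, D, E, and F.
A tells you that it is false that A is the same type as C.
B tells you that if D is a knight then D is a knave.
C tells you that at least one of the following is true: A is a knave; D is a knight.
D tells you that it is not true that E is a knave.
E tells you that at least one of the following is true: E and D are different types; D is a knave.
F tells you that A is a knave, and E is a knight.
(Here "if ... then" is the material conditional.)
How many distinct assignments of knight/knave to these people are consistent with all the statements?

0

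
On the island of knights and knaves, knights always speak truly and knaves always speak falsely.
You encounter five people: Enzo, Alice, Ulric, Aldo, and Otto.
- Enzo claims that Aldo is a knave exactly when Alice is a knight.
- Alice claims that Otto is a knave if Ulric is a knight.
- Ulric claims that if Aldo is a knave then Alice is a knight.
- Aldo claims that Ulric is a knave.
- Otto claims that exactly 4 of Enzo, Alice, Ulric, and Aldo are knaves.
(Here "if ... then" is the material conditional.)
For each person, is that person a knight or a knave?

Enzo is a knight, Alice is a knight, Ulric is a knight, Aldo is a knave, and Otto is a knave.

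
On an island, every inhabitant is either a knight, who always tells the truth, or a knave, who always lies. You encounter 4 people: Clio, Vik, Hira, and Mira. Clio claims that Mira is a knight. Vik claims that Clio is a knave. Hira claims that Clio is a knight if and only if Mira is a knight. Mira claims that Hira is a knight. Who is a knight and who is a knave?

Clio is a knight, so "Mira is a knight" must be True — and it is.
Vik is a knave, and the claim "Clio is a knave" is indeed false.
Hira (knight): "Clio is a knight if and only if Mira is a knight" — True. ✓
Mira is a knight, so "Hira is a knight" must be True — and it is.

Clio is a knight, Vik is a knave, Hira is a knight, and Mira is a knight.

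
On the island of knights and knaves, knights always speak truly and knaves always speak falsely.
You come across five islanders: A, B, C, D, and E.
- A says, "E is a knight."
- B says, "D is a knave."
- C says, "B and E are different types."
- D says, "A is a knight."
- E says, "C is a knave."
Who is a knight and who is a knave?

Suppose A is a knight. Then A's statement "E is a knight" would have to be true. Checking the 16 ways to assign the others, none is consistent with every speaker.
(For instance, with B=knight, C=knight, D=knave, E=knave, A's claim "E is a knight" comes out false where it would need to be true.)
So A must be a knave, making "E is a knight" false. Taking A=knave, B=knight, C=knight, D=knave, E=knave, each remaining statement checks out:
  B (knight): "D is a knave" — true. ✓
  C (knight): "B and E are different types" — true. ✓
  D (knave): "A is a knight" — false. ✓
  E (knave): "C is a knave" — false. ✓
This is the unique consistent assignment.

A is a knave, B is a knight, C is a knight, D is a knave, and E is a knave.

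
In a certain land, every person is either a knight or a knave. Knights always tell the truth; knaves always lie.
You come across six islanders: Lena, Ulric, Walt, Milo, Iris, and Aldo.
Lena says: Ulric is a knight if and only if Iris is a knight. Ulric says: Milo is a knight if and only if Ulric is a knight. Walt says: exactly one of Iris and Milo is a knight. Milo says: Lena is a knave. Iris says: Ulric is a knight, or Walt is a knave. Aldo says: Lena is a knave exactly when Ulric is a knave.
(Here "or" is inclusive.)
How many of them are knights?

3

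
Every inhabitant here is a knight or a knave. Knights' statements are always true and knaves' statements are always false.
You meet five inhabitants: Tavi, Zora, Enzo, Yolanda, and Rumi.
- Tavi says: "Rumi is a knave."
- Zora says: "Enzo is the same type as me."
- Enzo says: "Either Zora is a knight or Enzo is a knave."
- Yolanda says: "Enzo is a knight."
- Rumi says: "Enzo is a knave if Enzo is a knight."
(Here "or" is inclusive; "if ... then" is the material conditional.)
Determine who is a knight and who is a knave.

Tavi is a knight, so "Rumi is a knave" must be true — and it is.
Zora is a knight, so "Enzo is the same type as me" must be true — and it is.
As a knight, Enzo's statement "either Zora is a knight or Enzo is a knave" should be true; it is.
Yolanda (knight): "Enzo is a knight" — true. ✓
As a knave, Rumi's statement "Enzo is a knave if Enzo is a knight" should be False; it is.

Knights: Tavi, Zora, Enzo, and Yolanda. Knaves: Rumi.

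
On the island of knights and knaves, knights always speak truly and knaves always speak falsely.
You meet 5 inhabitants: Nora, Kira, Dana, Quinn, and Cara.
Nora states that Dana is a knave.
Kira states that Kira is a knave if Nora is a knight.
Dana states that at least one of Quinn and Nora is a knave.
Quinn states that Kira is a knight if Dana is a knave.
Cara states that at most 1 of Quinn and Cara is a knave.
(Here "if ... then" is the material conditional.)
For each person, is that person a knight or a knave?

Nora is a knave, Kira is a knight, Dana is a knight, Quinn is a knight, and Cara is a knight.

Nora is a knave, so "Dana is a knave" must be False — and it is.
Since Kira is a knight, "Kira is a knave if Nora is a knight" needs to be true, which holds.
Dana is a knight, and the claim "at least one of Quinn and Nora is a knave" is indeed true.
Since Quinn is a knight, "Kira is a knight if Dana is a knave" needs to be true, which holds.
Cara (knight): "at most 1 of Quinn and Cara is a knave" — true. ✓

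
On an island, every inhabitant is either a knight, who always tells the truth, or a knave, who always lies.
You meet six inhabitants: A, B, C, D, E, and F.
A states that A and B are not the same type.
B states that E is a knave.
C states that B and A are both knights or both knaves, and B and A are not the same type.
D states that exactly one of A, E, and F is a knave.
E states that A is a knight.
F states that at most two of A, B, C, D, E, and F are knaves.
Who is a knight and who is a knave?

A is a knight, B is a knave, C is a knave, D is a knight, E is a knight, and F is a knave.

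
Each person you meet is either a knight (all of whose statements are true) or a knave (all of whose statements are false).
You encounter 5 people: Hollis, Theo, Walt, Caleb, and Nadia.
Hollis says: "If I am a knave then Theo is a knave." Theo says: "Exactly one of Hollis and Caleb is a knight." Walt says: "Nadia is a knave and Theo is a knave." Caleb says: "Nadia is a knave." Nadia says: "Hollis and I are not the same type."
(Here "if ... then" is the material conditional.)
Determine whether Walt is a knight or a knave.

Consistent assignments: {Hollis=knave, Theo=knight, Walt=knave, Caleb=knight, Nadia=knave}
In every consistent assignment, Walt is a knave.

Walt is a knave.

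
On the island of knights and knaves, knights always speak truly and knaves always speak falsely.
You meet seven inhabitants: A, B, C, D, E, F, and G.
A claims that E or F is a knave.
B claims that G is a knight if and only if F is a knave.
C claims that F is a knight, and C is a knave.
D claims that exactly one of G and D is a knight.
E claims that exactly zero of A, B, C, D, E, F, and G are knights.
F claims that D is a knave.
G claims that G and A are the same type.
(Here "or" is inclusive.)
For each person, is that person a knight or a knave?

Knights: A and D. Knaves: B, C, E, F, and G.

As a knight, A's statement "E or F is a knave" should be True; it is.
As a knave, B's statement "G is a knight if and only if F is a knave" should be False; it is.
As a knave, C's statement "F is a knight, and C is a knave" should be False; it is.
D is a knight; "exactly one of G and D is a knight" is True, as required.
E is a knave, so "exactly zero of A, B, C, D, E, F, and G are knights" must be False — and it is.
F is a knave; "D is a knave" is False, as required.
G is a knave; "G and A are the same type" is False, as required.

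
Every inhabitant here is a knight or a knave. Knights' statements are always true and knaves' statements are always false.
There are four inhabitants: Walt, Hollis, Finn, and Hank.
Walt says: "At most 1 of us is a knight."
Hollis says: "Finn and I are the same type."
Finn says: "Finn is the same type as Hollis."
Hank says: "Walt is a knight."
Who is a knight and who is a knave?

Walt is a knave, Hollis is a knight, Finn is a knight, and Hank is a knave.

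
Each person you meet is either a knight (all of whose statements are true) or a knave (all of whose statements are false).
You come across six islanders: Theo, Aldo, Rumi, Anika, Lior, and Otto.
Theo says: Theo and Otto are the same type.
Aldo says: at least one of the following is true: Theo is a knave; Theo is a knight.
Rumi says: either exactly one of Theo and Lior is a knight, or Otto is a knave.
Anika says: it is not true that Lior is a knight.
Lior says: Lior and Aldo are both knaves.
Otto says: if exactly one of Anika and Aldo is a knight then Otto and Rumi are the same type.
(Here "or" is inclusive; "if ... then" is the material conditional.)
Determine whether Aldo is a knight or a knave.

Aldo is a knight.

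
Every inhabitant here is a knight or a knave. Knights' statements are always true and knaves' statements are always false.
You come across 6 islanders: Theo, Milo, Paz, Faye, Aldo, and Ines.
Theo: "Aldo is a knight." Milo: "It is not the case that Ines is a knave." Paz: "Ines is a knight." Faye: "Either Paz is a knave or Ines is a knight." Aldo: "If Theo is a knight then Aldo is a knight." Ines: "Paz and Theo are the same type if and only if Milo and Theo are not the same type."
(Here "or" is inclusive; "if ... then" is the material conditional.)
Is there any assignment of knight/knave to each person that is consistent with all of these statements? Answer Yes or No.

One consistent assignment: Theo=knight, Milo=knave, Paz=knave, Faye=knight, Aldo=knight, Ines=knave.

Yes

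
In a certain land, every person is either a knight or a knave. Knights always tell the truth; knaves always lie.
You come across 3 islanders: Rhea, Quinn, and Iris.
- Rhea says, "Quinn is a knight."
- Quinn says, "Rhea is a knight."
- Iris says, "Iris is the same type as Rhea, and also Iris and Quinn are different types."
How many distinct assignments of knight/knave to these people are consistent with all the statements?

2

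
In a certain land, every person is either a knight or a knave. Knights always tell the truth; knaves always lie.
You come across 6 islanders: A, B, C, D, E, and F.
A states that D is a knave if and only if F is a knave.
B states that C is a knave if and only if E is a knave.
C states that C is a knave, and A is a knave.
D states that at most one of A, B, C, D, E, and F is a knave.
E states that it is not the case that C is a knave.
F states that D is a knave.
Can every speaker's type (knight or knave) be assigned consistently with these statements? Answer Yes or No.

No

Checking all 64 assignments, each has at least one speaker whose statement's truth value contradicts their type.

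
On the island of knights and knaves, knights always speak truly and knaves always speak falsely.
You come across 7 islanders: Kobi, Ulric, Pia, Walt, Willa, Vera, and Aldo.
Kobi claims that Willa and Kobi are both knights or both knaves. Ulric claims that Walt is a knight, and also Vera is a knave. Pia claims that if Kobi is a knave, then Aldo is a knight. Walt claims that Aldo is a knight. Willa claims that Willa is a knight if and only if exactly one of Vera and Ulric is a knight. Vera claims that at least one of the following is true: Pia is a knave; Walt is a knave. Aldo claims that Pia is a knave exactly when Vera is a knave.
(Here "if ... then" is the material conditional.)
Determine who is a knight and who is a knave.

Kobi is a knave, Ulric is a knave, Pia is a knave, Walt is a knave, Willa is a knight, Vera is a knight, and Aldo is a knave.

As a knave, Kobi's statement "Willa and Kobi are both knights or both knaves" should be False; it is.
Ulric is a knave; "Walt is a knight, and also Vera is a knave" is False, as required.
Pia (knave): "if Kobi is a knave, then Aldo is a knight" — False. ✓
Walt is a knave, and the claim "Aldo is a knight" is indeed False.
Since Willa is a knight, "Willa is a knight if and only if exactly one of Vera and Ulric is a knight" needs to be true, which holds.
Vera is a knight, so "at least one of the following is true: Pia is a knave; Walt is a knave" must be true — and it is.
As a knave, Aldo's statement "Pia is a knave exactly when Vera is a knave" should be False; it is.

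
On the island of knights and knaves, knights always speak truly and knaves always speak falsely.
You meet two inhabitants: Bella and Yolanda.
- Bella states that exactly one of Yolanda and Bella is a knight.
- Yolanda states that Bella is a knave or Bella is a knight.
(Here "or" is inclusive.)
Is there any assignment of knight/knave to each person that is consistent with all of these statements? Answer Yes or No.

Checking all 4 assignments, each has at least one speaker whose statement's truth value contradicts their type.

No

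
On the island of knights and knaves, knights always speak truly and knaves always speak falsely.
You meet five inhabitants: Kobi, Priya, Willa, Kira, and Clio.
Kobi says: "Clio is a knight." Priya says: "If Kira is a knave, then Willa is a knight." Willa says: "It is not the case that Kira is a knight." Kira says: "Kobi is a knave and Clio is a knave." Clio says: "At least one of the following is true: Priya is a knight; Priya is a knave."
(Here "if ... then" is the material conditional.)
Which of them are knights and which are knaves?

Since Kobi is a knight, "Clio is a knight" needs to be true, which holds.
Priya is a knight; "if Kira is a knave, then Willa is a knight" is true, as required.
Willa is a knight; "it is not the case that Kira is a knight" is true, as required.
Kira is a knave, so "Kobi is a knave and Clio is a knave" must be false — and it is.
Since Clio is a knight, "at least one of the following is true: Priya is a knight; Priya is a knave" needs to be true, which holds.

Kobi is a knight, Priya is a knight, Willa is a knight, Kira is a knave, and Clio is a knight.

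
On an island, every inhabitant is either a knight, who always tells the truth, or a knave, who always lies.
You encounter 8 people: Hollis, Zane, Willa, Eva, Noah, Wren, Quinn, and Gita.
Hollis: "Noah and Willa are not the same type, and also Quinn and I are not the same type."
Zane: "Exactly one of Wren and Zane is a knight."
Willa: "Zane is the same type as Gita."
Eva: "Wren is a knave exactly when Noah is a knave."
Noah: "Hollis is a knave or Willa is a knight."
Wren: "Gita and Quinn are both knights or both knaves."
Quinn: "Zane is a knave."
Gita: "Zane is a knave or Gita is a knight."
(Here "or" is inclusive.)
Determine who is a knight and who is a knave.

Since Hollis is a knave, "Noah and Willa are not the same type, and also Quinn and I are not the same type" needs to be False, which holds.
As a knight, Zane's statement "exactly one of Wren and Zane is a knight" should be true; it is.
Willa is a knight, so "Zane is the same type as Gita" must be true — and it is.
Since Eva is a knave, "Wren is a knave exactly when Noah is a knave" needs to be False, which holds.
Since Noah is a knight, "Hollis is a knave or Willa is a knight" needs to be true, which holds.
Wren is a knave, so "Gita and Quinn are both knights or both knaves" must be False — and it is.
As a knave, Quinn's statement "Zane is a knave" should be False; it is.
Gita (knight): "Zane is a knave or Gita is a knight" — true. ✓

Hollis is a knave, Zane is a knight, Willa is a knight, Eva is a knave, Noah is a knight, Wren is a knave, Quinn is a knave, and Gita is a knight.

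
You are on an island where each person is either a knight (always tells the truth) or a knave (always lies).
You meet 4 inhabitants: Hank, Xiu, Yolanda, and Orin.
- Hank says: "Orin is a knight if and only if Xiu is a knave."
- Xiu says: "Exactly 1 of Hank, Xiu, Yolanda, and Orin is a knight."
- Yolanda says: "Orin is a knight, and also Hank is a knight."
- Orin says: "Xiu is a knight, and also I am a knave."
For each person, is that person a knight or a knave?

Suppose Hank is a knight. Then Hank's statement "Orin is a knight if and only if Xiu is a knave" would have to be true. Checking the 8 ways to assign the others, none is consistent with every speaker.
(For instance, with Xiu=knave, Yolanda=knave, Orin=knave, Hank's claim "Orin is a knight if and only if Xiu is a knave" comes out false where it would need to be true.)
So Hank must be a knave, making "Orin is a knight if and only if Xiu is a knave" false. Taking Hank=knave, Xiu=knave, Yolanda=knave, Orin=knave, each remaining statement checks out:
  Xiu (knave): "exactly 1 of Hank, Xiu, Yolanda, and Orin is a knight" — false. ✓
  Yolanda (knave): "Orin is a knight, and also Hank is a knight" — false. ✓
  Orin (knave): "Xiu is a knight, and also I am a knave" — false. ✓
This is the unique consistent assignment.

Hank is a knave, Xiu is a knave, Yolanda is a knave, and Orin is a knave.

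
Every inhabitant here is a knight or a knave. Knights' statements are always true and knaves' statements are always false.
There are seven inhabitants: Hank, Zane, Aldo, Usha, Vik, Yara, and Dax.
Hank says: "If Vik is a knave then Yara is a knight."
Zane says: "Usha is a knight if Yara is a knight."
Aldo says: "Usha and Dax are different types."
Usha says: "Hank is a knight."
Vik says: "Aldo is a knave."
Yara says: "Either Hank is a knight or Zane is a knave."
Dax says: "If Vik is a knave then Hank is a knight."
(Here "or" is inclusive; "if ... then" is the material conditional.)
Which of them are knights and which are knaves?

As a knight, Hank's statement "if Vik is a knave then Yara is a knight" should be True; it is.
As a knight, Zane's statement "Usha is a knight if Yara is a knight" should be True; it is.
As a knave, Aldo's statement "Usha and Dax are different types" should be false; it is.
Usha (knight): "Hank is a knight" — True. ✓
Since Vik is a knight, "Aldo is a knave" needs to be True, which holds.
As a knight, Yara's statement "either Hank is a knight or Zane is a knave" should be True; it is.
Dax is a knight; "if Vik is a knave then Hank is a knight" is True, as required.

Hank is a knight, Zane is a knight, Aldo is a knave, Usha is a knight, Vik is a knight, Yara is a knight, and Dax is a knight.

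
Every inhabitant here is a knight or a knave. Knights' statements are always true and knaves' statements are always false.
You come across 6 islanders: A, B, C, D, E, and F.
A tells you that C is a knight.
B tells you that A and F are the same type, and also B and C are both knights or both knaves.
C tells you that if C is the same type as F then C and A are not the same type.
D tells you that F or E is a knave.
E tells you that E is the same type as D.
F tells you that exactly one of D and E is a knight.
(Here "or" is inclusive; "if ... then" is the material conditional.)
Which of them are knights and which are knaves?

A is a knight, B is a knave, C is a knight, D is a knight, E is a knight, and F is a knave.

A is a knight, and the claim "C is a knight" is indeed true.
As a knave, B's statement "A and F are the same type, and also B and C are both knights or both knaves" should be false; it is.
C is a knight; "if C is the same type as F then C and A are not the same type" is true, as required.
As a knight, D's statement "F or E is a knave" should be true; it is.
E (knight): "E is the same type as D" — true. ✓
F is a knave, and the claim "exactly one of D and E is a knight" is indeed false.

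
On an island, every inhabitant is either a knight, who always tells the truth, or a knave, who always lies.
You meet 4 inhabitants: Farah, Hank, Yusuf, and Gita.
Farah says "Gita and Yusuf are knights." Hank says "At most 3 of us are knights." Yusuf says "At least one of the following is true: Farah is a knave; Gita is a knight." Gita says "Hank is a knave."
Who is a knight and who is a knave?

As a knave, Farah's statement "Gita and Yusuf are knights" should be False; it is.
Since Hank is a knight, "at most 3 of us are knights" needs to be true, which holds.
Yusuf is a knight, and the claim "at least one of the following is true: Farah is a knave; Gita is a knight" is indeed true.
As a knave, Gita's statement "Hank is a knave" should be False; it is.

Knights: Hank and Yusuf. Knaves: Farah and Gita.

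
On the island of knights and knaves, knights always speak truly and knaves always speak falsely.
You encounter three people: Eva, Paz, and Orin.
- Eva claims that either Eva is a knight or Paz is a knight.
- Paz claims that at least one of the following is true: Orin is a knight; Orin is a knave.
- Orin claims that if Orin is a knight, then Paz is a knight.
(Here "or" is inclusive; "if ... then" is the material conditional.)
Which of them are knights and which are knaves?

Knights: Eva, Paz, and Orin. Knaves: none.

Suppose Eva is a knave. Then Eva's statement "either Eva is a knight or Paz is a knight" would have to be false. Checking the 4 ways to assign the others, none is consistent with every speaker.
(For instance, with Paz=knight, Orin=knight, Eva's claim "either Eva is a knight or Paz is a knight" comes out true where it would need to be false.)
So Eva must be a knight, making "either Eva is a knight or Paz is a knight" true. Taking Eva=knight, Paz=knight, Orin=knight, each remaining statement checks out:
  Paz (knight): "at least one of the following is true: Orin is a knight; Orin is a knave" — true. ✓
  Orin (knight): "if Orin is a knight, then Paz is a knight" — true. ✓
This is the unique consistent assignment.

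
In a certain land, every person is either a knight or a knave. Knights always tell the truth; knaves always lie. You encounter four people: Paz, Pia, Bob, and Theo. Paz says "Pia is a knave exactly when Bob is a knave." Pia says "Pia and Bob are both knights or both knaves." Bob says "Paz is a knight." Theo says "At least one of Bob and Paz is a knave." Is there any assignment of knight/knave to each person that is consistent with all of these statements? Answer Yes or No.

Yes

One consistent assignment: Paz=knight, Pia=knight, Bob=knight, Theo=knave.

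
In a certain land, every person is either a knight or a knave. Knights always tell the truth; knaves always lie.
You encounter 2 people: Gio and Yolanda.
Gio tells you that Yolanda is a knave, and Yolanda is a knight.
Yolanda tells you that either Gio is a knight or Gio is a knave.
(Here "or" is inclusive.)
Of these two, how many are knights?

1

The unique consistent assignment is Gio=knave, Yolanda=knight.
That has 1 knight.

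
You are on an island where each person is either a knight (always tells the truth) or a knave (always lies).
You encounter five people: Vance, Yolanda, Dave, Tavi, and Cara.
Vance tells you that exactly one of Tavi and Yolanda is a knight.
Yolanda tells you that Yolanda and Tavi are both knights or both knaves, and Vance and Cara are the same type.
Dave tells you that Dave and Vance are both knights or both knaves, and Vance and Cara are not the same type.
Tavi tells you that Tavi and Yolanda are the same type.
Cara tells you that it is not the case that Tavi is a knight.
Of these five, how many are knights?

The unique consistent assignment is Vance=knave, Yolanda=knight, Dave=knave, Tavi=knight, Cara=knave.
That has 2 knights.

2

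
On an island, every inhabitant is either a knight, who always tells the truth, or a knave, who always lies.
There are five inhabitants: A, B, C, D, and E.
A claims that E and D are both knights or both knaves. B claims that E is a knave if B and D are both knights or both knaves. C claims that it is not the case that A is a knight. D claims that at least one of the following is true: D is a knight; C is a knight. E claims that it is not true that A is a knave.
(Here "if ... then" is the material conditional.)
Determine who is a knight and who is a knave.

A is a knave, B is a knight, C is a knight, D is a knight, and E is a knave.

Since A is a knave, "E and D are both knights or both knaves" needs to be False, which holds.
B is a knight, and the claim "E is a knave if B and D are both knights or both knaves" is indeed True.
C is a knight; "it is not the case that A is a knight" is True, as required.
Since D is a knight, "at least one of the following is true: D is a knight; C is a knight" needs to be True, which holds.
E is a knave, and the claim "it is not true that A is a knave" is indeed False.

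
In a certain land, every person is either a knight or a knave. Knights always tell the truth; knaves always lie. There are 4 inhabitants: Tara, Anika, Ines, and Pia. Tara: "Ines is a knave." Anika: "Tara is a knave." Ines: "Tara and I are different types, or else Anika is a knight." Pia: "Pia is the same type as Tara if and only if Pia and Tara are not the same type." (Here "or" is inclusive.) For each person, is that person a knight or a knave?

Tara is a knave; "Ines is a knave" is False, as required.
Since Anika is a knight, "Tara is a knave" needs to be True, which holds.
Ines is a knight; "Tara and I are different types, or else Anika is a knight" is True, as required.
Since Pia is a knave, "Pia is the same type as Tara if and only if Pia and Tara are not the same type" needs to be False, which holds.

Tara is a knave, Anika is a knight, Ines is a knight, and Pia is a knave.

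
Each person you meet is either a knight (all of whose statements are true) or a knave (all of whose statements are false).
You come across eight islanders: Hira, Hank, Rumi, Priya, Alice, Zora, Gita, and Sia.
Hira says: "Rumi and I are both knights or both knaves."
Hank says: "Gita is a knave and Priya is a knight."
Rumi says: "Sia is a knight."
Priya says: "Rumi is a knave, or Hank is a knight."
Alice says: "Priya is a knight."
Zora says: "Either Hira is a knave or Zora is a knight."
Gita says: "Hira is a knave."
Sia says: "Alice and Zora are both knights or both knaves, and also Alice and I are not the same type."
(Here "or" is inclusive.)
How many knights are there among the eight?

3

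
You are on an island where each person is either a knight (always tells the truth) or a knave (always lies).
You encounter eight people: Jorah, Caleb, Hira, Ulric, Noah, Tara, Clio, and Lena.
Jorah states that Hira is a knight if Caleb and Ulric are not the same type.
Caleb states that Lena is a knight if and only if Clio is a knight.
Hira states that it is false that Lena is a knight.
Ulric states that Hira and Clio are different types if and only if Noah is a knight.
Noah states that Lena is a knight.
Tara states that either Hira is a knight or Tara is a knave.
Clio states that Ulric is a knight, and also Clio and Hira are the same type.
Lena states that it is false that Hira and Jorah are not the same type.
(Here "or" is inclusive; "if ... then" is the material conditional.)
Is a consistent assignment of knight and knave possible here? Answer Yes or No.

Checking all 256 assignments, each has at least one speaker whose statement's truth value contradicts their type.

No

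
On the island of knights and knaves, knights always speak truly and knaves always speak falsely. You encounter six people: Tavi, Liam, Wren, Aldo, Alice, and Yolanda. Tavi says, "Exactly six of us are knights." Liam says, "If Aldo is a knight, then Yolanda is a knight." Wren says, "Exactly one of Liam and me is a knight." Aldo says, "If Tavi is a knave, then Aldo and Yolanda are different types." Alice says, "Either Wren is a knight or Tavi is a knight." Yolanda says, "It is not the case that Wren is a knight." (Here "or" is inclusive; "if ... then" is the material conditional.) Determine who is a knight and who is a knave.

Tavi is a knave, Liam is a knave, Wren is a knight, Aldo is a knight, Alice is a knight, and Yolanda is a knave.

Since Tavi is a knave, "exactly six of us are knights" needs to be False, which holds.
Since Liam is a knave, "if Aldo is a knight, then Yolanda is a knight" needs to be False, which holds.
Wren (knight): "exactly one of Liam and me is a knight" — True. ✓
Since Aldo is a knight, "if Tavi is a knave, then Aldo and Yolanda are different types" needs to be True, which holds.
Since Alice is a knight, "either Wren is a knight or Tavi is a knight" needs to be True, which holds.
Yolanda is a knave, so "it is not the case that Wren is a knight" must be False — and it is.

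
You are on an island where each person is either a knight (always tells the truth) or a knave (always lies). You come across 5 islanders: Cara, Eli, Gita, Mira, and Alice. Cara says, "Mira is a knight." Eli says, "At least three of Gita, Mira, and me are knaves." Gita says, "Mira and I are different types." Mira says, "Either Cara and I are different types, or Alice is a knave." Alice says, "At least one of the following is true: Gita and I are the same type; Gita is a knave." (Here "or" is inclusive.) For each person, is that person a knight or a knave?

Cara is a knave, Eli is a knave, Gita is a knight, Mira is a knave, and Alice is a knight.

As a knave, Cara's statement "Mira is a knight" should be False; it is.
Since Eli is a knave, "at least three of Gita, Mira, and me are knaves" needs to be False, which holds.
Gita is a knight; "Mira and I are different types" is True, as required.
As a knave, Mira's statement "either Cara and I are different types, or Alice is a knave" should be False; it is.
Alice is a knight, so "at least one of the following is true: Gita and I are the same type; Gita is a knave" must be True — and it is.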